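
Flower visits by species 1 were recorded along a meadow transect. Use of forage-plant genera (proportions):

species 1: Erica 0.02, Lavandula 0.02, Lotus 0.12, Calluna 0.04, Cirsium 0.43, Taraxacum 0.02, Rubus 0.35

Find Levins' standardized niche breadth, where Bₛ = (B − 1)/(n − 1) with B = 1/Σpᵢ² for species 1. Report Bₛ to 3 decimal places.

0.347

Σpᵢ² = 0.02² + 0.02² + 0.12² + 0.04² + 0.43² + 0.02² + 0.35² = 0.0004 + 0.0004 + 0.0144 + 0.0016 + 0.1849 + 0.0004 + 0.1225 = 0.3246
B = 1 / 0.3246 = 3.08071
Bₛ = (B − 1)/(n − 1) = (3.08071 − 1)/(7 − 1) = 2.08071/6 = 0.34679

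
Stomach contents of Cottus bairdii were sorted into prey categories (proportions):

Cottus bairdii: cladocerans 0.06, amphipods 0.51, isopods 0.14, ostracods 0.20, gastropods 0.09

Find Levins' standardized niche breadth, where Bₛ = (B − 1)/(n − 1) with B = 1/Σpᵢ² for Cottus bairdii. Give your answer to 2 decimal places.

Σpᵢ² = 0.06² + 0.51² + 0.14² + 0.20² + 0.09² = 0.0036 + 0.2601 + 0.0196 + 0.0400 + 0.0081 = 0.3314
B = 1 / 0.3314 = 3.0175
Bₛ = (B − 1)/(n − 1) = (3.0175 − 1)/(5 − 1) = 2.0175/4 = 0.5044

0.50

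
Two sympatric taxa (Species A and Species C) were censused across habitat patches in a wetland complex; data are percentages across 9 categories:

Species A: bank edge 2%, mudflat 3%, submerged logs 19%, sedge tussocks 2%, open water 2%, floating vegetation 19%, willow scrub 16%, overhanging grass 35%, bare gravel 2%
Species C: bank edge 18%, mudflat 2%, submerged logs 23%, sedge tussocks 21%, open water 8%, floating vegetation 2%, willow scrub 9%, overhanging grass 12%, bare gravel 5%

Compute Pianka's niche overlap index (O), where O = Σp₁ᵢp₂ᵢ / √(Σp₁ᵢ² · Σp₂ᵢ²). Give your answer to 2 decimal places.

Convert percentages to proportions (divide by 100).
Σ p₁ᵢp₂ᵢ = 0.0036 + 0.0006 + 0.0437 + 0.0042 + 0.0016 + 0.0038 + 0.0144 + 0.0420 + 0.0010 = 0.1149
Σp_1ᵢ² = 0.02² + 0.03² + 0.19² + 0.02² + 0.02² + 0.19² + 0.16² + 0.35² + 0.02² = 0.0004 + 0.0009 + 0.0361 + 0.0004 + 0.0004 + 0.0361 + 0.0256 + 0.1225 + 0.0004 = 0.2228
Σp_2ᵢ² = 0.18² + 0.02² + 0.23² + 0.21² + 0.08² + 0.02² + 0.09² + 0.12² + 0.05² = 0.0324 + 0.0004 + 0.0529 + 0.0441 + 0.0064 + 0.0004 + 0.0081 + 0.0144 + 0.0025 = 0.1616
O = 0.1149 / √(0.2228 × 0.1616) = 0.1149 / 0.18975 = 0.6055

0.61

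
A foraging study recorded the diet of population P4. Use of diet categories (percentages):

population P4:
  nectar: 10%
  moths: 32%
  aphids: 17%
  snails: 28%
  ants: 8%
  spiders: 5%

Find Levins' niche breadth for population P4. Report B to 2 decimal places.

4.37

Convert percentages to proportions (divide by 100).
Σpᵢ² = 0.10² + 0.32² + 0.17² + 0.28² + 0.08² + 0.05² = 0.0100 + 0.1024 + 0.0289 + 0.0784 + 0.0064 + 0.0025 = 0.2286
B = 1 / 0.2286 = 4.3745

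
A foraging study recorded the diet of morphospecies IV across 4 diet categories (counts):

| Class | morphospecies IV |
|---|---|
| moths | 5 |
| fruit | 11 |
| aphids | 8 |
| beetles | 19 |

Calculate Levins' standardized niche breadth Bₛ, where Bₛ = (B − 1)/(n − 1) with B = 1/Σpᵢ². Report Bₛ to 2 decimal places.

Proportions for morphospecies IV (n=43): 5/43=0.1163, 11/43=0.2558, 8/43=0.1860, 19/43=0.4419
Σpᵢ² = 0.1163² + 0.2558² + 0.1860² + 0.4419² = 0.013526 + 0.065434 + 0.034596 + 0.195276 = 0.308832
B = 1 / 0.308832 = 3.2380
Bₛ = (B − 1)/(n − 1) = (3.2380 − 1)/(4 − 1) = 2.2380/3 = 0.7460

0.75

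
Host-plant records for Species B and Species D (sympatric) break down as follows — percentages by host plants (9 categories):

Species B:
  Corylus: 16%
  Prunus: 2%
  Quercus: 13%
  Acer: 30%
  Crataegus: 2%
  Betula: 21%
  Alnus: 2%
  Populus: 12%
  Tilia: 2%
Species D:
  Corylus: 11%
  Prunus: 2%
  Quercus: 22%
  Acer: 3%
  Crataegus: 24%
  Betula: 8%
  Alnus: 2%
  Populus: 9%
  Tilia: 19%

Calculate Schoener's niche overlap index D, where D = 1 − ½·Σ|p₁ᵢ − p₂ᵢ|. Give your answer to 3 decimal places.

0.520

Convert percentages to proportions (divide by 100).
Σ|p₁ᵢ − p₂ᵢ| = 0.05 + 0.00 + 0.09 + 0.27 + 0.22 + 0.13 + 0.00 + 0.03 + 0.17 = 0.96
D = 1 − ½ × 0.96 = 1 − 0.480 = 0.52000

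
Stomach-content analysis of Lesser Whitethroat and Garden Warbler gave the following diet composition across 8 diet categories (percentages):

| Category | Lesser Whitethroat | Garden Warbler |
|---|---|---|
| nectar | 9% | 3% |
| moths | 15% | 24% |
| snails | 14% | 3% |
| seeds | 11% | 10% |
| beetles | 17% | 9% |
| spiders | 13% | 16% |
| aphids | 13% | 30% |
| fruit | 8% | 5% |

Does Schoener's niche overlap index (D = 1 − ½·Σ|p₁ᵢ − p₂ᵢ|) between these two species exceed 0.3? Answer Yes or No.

Convert percentages to proportions (divide by 100).
Σ|p₁ᵢ − p₂ᵢ| = 0.06 + 0.09 + 0.11 + 0.01 + 0.08 + 0.03 + 0.17 + 0.03 = 0.58
D = 1 − ½ × 0.58 = 1 − 0.290 = 0.7100
D = 0.7100 > 0.3 → Yes.

Yes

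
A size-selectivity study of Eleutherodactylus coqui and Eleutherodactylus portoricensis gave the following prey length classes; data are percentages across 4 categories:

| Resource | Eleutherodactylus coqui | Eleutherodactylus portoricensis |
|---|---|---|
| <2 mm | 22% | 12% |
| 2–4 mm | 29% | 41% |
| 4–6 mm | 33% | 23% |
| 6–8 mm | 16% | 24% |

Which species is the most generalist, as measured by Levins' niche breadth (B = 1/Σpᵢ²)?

Convert percentages to proportions (divide by 100).
Σp_coquᵢ² = 0.22² + 0.29² + 0.33² + 0.16² = 0.0484 + 0.0841 + 0.1089 + 0.0256 = 0.2670
B_coqu = 1 / 0.2670 = 3.7453
Σp_portᵢ² = 0.12² + 0.41² + 0.23² + 0.24² = 0.0144 + 0.1681 + 0.0529 + 0.0576 = 0.2930
B_port = 1 / 0.2930 = 3.4130
Highest B → broadest niche (most generalist): Eleutherodactylus coqui (B = 3.75).

Eleutherodactylus coqui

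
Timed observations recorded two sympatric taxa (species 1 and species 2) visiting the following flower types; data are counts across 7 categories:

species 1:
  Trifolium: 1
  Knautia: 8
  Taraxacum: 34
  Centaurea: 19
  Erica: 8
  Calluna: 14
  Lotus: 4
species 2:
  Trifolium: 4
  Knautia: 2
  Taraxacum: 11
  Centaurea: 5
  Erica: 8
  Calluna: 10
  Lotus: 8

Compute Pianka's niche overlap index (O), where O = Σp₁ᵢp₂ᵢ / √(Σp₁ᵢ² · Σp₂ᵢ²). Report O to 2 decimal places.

Proportions for species 1 (n=88): 1/88=0.0114, 8/88=0.0909, 34/88=0.3864, 19/88=0.2159, 8/88=0.0909, 14/88=0.1591, 4/88=0.0455
Proportions for species 2 (n=48): 4/48=0.0833, 2/48=0.0417, 11/48=0.2292, 5/48=0.1042, 8/48=0.1667, 10/48=0.2083, 8/48=0.1667
Σ p₁ᵢp₂ᵢ = 0.000950 + 0.003791 + 0.088563 + 0.022497 + 0.015153 + 0.033141 + 0.007585 = 0.171680
Σp_1ᵢ² = 0.0114² + 0.0909² + 0.3864² + 0.2159² + 0.0909² + 0.1591² + 0.0455² = 0.000130 + 0.008263 + 0.149305 + 0.046613 + 0.008263 + 0.025313 + 0.002070 = 0.239957
Σp_2ᵢ² = 0.0833² + 0.0417² + 0.2292² + 0.1042² + 0.1667² + 0.2083² + 0.1667² = 0.006939 + 0.001739 + 0.052533 + 0.010858 + 0.027789 + 0.043389 + 0.027789 = 0.171036
O = 0.171680 / √(0.239957 × 0.171036) = 0.171680 / 0.2025865 = 0.8474

0.85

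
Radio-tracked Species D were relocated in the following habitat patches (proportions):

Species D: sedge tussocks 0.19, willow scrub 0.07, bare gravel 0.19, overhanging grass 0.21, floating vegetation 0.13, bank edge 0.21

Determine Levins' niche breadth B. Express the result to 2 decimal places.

5.49

Σpᵢ² = 0.19² + 0.07² + 0.19² + 0.21² + 0.13² + 0.21² = 0.0361 + 0.0049 + 0.0361 + 0.0441 + 0.0169 + 0.0441 = 0.1822
B = 1 / 0.1822 = 5.4885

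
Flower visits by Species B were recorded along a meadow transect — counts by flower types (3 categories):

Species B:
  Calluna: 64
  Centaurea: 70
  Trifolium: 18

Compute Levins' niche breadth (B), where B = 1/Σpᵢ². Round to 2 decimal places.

2.48

Proportions for Species B (n=152): 64/152=0.4211, 70/152=0.4605, 18/152=0.1184
Σpᵢ² = 0.4211² + 0.4605² + 0.1184² = 0.177325 + 0.212060 + 0.014019 = 0.403404
B = 1 / 0.403404 = 2.4789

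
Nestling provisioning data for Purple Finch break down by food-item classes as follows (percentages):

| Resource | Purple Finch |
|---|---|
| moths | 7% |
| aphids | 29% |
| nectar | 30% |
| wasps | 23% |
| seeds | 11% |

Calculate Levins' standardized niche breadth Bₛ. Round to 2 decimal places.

0.77

Convert percentages to proportions (divide by 100).
Σpᵢ² = 0.07² + 0.29² + 0.30² + 0.23² + 0.11² = 0.0049 + 0.0841 + 0.0900 + 0.0529 + 0.0121 = 0.2440
B = 1 / 0.2440 = 4.0984
Bₛ = (B − 1)/(n − 1) = (4.0984 − 1)/(5 − 1) = 3.0984/4 = 0.7746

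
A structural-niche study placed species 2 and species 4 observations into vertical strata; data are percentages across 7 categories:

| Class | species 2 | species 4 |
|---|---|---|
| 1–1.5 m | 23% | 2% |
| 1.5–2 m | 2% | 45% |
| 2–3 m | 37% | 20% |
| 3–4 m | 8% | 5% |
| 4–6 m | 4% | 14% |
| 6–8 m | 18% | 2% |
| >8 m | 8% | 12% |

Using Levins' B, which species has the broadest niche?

species 2

Convert percentages to proportions (divide by 100).
Σp_2ᵢ² = 0.23² + 0.02² + 0.37² + 0.08² + 0.04² + 0.18² + 0.08² = 0.0529 + 0.0004 + 0.1369 + 0.0064 + 0.0016 + 0.0324 + 0.0064 = 0.2370
B_2 = 1 / 0.2370 = 4.2194
Σp_4ᵢ² = 0.02² + 0.45² + 0.20² + 0.05² + 0.14² + 0.02² + 0.12² = 0.0004 + 0.2025 + 0.0400 + 0.0025 + 0.0196 + 0.0004 + 0.0144 = 0.2798
B_4 = 1 / 0.2798 = 3.5740
Highest B → broadest niche (most generalist): species 2 (B = 4.22).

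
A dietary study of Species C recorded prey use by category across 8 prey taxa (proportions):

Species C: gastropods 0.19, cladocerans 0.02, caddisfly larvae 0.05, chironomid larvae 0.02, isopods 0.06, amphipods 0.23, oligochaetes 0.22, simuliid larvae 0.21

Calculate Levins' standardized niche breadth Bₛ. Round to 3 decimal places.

0.615

Σpᵢ² = 0.19² + 0.02² + 0.05² + 0.02² + 0.06² + 0.23² + 0.22² + 0.21² = 0.0361 + 0.0004 + 0.0025 + 0.0004 + 0.0036 + 0.0529 + 0.0484 + 0.0441 = 0.1884
B = 1 / 0.1884 = 5.30786
Bₛ = (B − 1)/(n − 1) = (5.30786 − 1)/(8 − 1) = 4.30786/7 = 0.61541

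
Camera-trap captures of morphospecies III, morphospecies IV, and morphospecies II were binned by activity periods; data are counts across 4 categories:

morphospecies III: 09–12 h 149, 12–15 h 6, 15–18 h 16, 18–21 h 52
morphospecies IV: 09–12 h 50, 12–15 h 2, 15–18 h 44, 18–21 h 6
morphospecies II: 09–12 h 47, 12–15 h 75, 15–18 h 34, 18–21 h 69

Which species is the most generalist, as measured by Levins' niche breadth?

Proportions for morphospecies III (n=223): 149/223=0.6682, 6/223=0.0269, 16/223=0.0717, 52/223=0.2332
Proportions for morphospecies IV (n=102): 50/102=0.4902, 2/102=0.0196, 44/102=0.4314, 6/102=0.0588
Proportions for morphospecies II (n=225): 47/225=0.2089, 75/225=0.3333, 34/225=0.1511, 69/225=0.3067
Σp_IIIᵢ² = 0.6682² + 0.0269² + 0.0717² + 0.2332² = 0.446491 + 0.000724 + 0.005141 + 0.054382 = 0.506738
B_III = 1 / 0.506738 = 1.9734
Σp_IVᵢ² = 0.4902² + 0.0196² + 0.4314² + 0.0588² = 0.240296 + 0.000384 + 0.186106 + 0.003457 = 0.430243
B_IV = 1 / 0.430243 = 2.3243
Σp_IIᵢ² = 0.2089² + 0.3333² + 0.1511² + 0.3067² = 0.043639 + 0.111089 + 0.022831 + 0.094065 = 0.271624
B_II = 1 / 0.271624 = 3.6816
Highest B → broadest niche (most generalist): morphospecies II (B = 3.68).

morphospecies II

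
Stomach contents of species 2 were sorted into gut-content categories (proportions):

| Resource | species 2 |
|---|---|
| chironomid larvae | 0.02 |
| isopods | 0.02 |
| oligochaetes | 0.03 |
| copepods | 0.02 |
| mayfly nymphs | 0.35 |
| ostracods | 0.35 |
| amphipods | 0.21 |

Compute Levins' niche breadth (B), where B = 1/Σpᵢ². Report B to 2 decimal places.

3.43

Σpᵢ² = 0.02² + 0.02² + 0.03² + 0.02² + 0.35² + 0.35² + 0.21² = 0.0004 + 0.0004 + 0.0009 + 0.0004 + 0.1225 + 0.1225 + 0.0441 = 0.2912
B = 1 / 0.2912 = 3.4341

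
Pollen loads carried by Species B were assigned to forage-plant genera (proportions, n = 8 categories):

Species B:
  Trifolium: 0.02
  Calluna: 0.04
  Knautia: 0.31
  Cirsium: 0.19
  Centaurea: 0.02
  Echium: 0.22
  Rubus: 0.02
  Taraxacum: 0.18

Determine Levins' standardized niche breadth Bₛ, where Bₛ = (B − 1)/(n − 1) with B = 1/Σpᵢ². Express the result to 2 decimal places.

Σpᵢ² = 0.02² + 0.04² + 0.31² + 0.19² + 0.02² + 0.22² + 0.02² + 0.18² = 0.0004 + 0.0016 + 0.0961 + 0.0361 + 0.0004 + 0.0484 + 0.0004 + 0.0324 = 0.2158
B = 1 / 0.2158 = 4.6339
Bₛ = (B − 1)/(n − 1) = (4.6339 − 1)/(8 − 1) = 3.6339/7 = 0.5191

0.52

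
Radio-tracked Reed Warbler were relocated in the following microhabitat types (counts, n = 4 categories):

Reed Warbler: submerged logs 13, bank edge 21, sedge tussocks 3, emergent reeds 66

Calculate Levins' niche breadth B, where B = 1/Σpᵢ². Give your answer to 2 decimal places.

Proportions for Reed Warbler (n=103): 13/103=0.1262, 21/103=0.2039, 3/103=0.0291, 66/103=0.6408
Σpᵢ² = 0.1262² + 0.2039² + 0.0291² + 0.6408² = 0.015926 + 0.041575 + 0.000847 + 0.410625 = 0.468973
B = 1 / 0.468973 = 2.1323

2.13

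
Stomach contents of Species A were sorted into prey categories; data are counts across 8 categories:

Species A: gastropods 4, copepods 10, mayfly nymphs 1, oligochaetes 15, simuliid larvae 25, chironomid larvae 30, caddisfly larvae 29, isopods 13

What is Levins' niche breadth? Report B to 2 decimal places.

5.61

Proportions for Species A (n=127): 4/127=0.0315, 10/127=0.0787, 1/127=0.0079, 15/127=0.1181, 25/127=0.1969, 30/127=0.2362, 29/127=0.2283, 13/127=0.1024
Σpᵢ² = 0.0315² + 0.0787² + 0.0079² + 0.1181² + 0.1969² + 0.2362² + 0.2283² + 0.1024² = 0.000992 + 0.006194 + 0.000062 + 0.013948 + 0.038770 + 0.055790 + 0.052121 + 0.010486 = 0.178363
B = 1 / 0.178363 = 5.6065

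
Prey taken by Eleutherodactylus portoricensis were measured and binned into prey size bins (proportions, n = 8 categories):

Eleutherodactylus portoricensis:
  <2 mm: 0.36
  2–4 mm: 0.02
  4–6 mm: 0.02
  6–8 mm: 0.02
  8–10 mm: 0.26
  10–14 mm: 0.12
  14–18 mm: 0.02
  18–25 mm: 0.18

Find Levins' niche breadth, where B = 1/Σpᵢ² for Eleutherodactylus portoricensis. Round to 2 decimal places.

Σpᵢ² = 0.36² + 0.02² + 0.02² + 0.02² + 0.26² + 0.12² + 0.02² + 0.18² = 0.1296 + 0.0004 + 0.0004 + 0.0004 + 0.0676 + 0.0144 + 0.0004 + 0.0324 = 0.2456
B = 1 / 0.2456 = 4.0717

4.07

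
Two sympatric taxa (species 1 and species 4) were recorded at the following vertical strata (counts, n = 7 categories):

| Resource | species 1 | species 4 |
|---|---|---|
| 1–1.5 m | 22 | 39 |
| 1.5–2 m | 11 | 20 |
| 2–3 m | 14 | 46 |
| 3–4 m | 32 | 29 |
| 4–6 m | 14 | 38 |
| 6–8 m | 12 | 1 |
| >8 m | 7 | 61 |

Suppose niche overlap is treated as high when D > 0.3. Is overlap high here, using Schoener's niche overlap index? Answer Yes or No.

Proportions for species 1 (n=112): 22/112=0.1964, 11/112=0.0982, 14/112=0.1250, 32/112=0.2857, 14/112=0.1250, 12/112=0.1071, 7/112=0.0625
Proportions for species 4 (n=234): 39/234=0.1667, 20/234=0.0855, 46/234=0.1966, 29/234=0.1239, 38/234=0.1624, 1/234=0.0043, 61/234=0.2607
Σ|p₁ᵢ − p₂ᵢ| = 0.0297 + 0.0127 + 0.0716 + 0.1618 + 0.0374 + 0.1028 + 0.1982 = 0.6142
D = 1 − ½ × 0.6142 = 1 − 0.30710 = 0.69290
D = 0.69290 > 0.3 → Yes.

Yes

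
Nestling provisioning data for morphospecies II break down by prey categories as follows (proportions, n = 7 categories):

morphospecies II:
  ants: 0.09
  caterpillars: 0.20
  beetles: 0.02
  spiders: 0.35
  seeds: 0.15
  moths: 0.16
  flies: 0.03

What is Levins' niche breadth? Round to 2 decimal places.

Σpᵢ² = 0.09² + 0.20² + 0.02² + 0.35² + 0.15² + 0.16² + 0.03² = 0.0081 + 0.0400 + 0.0004 + 0.1225 + 0.0225 + 0.0256 + 0.0009 = 0.2200
B = 1 / 0.2200 = 4.5455

4.55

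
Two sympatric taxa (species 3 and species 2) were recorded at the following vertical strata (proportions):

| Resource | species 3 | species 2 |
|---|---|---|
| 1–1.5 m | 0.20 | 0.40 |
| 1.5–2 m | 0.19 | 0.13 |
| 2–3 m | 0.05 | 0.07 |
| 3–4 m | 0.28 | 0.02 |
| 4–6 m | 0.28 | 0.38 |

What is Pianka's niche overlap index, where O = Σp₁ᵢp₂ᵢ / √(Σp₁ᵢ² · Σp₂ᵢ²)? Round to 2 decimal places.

Σ p₁ᵢp₂ᵢ = 0.0800 + 0.0247 + 0.0035 + 0.0056 + 0.1064 = 0.2202
Σp_1ᵢ² = 0.20² + 0.19² + 0.05² + 0.28² + 0.28² = 0.0400 + 0.0361 + 0.0025 + 0.0784 + 0.0784 = 0.2354
Σp_2ᵢ² = 0.40² + 0.13² + 0.07² + 0.02² + 0.38² = 0.1600 + 0.0169 + 0.0049 + 0.0004 + 0.1444 = 0.3266
O = 0.2202 / √(0.2354 × 0.3266) = 0.2202 / 0.27728 = 0.7941

0.79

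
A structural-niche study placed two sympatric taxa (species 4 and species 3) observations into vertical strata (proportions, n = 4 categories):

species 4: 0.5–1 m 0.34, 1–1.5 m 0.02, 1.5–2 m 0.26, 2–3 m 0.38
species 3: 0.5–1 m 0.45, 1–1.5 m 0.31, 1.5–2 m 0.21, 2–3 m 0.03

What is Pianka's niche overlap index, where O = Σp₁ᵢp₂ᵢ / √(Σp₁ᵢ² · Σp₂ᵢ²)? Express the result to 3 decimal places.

Σ p₁ᵢp₂ᵢ = 0.1530 + 0.0062 + 0.0546 + 0.0114 = 0.2252
Σp_1ᵢ² = 0.34² + 0.02² + 0.26² + 0.38² = 0.1156 + 0.0004 + 0.0676 + 0.1444 = 0.3280
Σp_2ᵢ² = 0.45² + 0.31² + 0.21² + 0.03² = 0.2025 + 0.0961 + 0.0441 + 0.0009 = 0.3436
O = 0.2252 / √(0.3280 × 0.3436) = 0.2252 / 0.335709 = 0.67082

0.671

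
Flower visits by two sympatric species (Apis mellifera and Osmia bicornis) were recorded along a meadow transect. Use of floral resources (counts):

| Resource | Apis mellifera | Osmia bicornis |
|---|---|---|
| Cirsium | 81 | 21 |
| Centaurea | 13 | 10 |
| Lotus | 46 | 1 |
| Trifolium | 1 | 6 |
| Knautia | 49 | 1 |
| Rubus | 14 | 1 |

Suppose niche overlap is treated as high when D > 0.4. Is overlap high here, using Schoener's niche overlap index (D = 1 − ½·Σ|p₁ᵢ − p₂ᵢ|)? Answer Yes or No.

Yes

Proportions for Apis mellifera (n=204): 81/204=0.3971, 13/204=0.0637, 46/204=0.2255, 1/204=0.0049, 49/204=0.2402, 14/204=0.0686
Proportions for Osmia bicornis (n=40): 21/40=0.5250, 10/40=0.2500, 1/40=0.0250, 6/40=0.1500, 1/40=0.0250, 1/40=0.0250
Σ|p₁ᵢ − p₂ᵢ| = 0.1279 + 0.1863 + 0.2005 + 0.1451 + 0.2152 + 0.0436 = 0.9186
D = 1 − ½ × 0.9186 = 1 − 0.45930 = 0.54070
D = 0.54070 > 0.4 → Yes.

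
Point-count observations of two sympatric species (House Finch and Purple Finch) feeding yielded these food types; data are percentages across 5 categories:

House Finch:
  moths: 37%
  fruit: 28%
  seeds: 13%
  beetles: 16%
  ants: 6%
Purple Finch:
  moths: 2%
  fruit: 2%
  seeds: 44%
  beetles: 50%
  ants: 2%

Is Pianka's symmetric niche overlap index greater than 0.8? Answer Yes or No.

No

Convert percentages to proportions (divide by 100).
Σ p₁ᵢp₂ᵢ = 0.0074 + 0.0056 + 0.0572 + 0.0800 + 0.0012 = 0.1514
Σp_1ᵢ² = 0.37² + 0.28² + 0.13² + 0.16² + 0.06² = 0.1369 + 0.0784 + 0.0169 + 0.0256 + 0.0036 = 0.2614
Σp_2ᵢ² = 0.02² + 0.02² + 0.44² + 0.50² + 0.02² = 0.0004 + 0.0004 + 0.1936 + 0.2500 + 0.0004 = 0.4448
O = 0.1514 / √(0.2614 × 0.4448) = 0.1514 / 0.34098 = 0.4440
O = 0.4440 < 0.8 → No.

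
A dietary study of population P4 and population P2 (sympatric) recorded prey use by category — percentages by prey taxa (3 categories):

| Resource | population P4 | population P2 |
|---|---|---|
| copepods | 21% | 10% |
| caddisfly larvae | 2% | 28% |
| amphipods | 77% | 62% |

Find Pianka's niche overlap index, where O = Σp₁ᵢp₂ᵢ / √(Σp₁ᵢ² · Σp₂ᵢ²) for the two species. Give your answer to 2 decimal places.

0.92

Convert percentages to proportions (divide by 100).
Σ p₁ᵢp₂ᵢ = 0.0210 + 0.0056 + 0.4774 = 0.5040
Σp_1ᵢ² = 0.21² + 0.02² + 0.77² = 0.0441 + 0.0004 + 0.5929 = 0.6374
Σp_2ᵢ² = 0.10² + 0.28² + 0.62² = 0.0100 + 0.0784 + 0.3844 = 0.4728
O = 0.5040 / √(0.6374 × 0.4728) = 0.5040 / 0.54897 = 0.9181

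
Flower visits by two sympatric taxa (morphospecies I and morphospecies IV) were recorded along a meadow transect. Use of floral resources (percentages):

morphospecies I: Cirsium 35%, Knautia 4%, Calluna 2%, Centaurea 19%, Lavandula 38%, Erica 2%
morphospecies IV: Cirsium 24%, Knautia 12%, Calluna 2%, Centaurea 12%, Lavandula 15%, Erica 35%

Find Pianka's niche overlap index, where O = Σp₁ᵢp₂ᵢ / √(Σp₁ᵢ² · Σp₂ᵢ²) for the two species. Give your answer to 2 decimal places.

Convert percentages to proportions (divide by 100).
Σ p₁ᵢp₂ᵢ = 0.0840 + 0.0048 + 0.0004 + 0.0228 + 0.0570 + 0.0070 = 0.1760
Σp_1ᵢ² = 0.35² + 0.04² + 0.02² + 0.19² + 0.38² + 0.02² = 0.1225 + 0.0016 + 0.0004 + 0.0361 + 0.1444 + 0.0004 = 0.3054
Σp_2ᵢ² = 0.24² + 0.12² + 0.02² + 0.12² + 0.15² + 0.35² = 0.0576 + 0.0144 + 0.0004 + 0.0144 + 0.0225 + 0.1225 = 0.2318
O = 0.1760 / √(0.3054 × 0.2318) = 0.1760 / 0.26607 = 0.6615

0.66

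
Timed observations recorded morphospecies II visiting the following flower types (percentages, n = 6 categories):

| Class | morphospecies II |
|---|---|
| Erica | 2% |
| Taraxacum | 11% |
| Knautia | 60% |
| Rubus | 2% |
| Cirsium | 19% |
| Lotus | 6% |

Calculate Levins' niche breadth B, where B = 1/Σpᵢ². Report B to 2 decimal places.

Convert percentages to proportions (divide by 100).
Σpᵢ² = 0.02² + 0.11² + 0.60² + 0.02² + 0.19² + 0.06² = 0.0004 + 0.0121 + 0.3600 + 0.0004 + 0.0361 + 0.0036 = 0.4126
B = 1 / 0.4126 = 2.4237

2.42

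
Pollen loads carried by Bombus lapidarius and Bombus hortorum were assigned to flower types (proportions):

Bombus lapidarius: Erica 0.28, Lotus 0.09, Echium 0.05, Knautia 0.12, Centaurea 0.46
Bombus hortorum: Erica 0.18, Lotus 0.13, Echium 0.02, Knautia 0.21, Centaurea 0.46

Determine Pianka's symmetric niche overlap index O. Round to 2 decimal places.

Σ p₁ᵢp₂ᵢ = 0.0504 + 0.0117 + 0.0010 + 0.0252 + 0.2116 = 0.2999
Σp_1ᵢ² = 0.28² + 0.09² + 0.05² + 0.12² + 0.46² = 0.0784 + 0.0081 + 0.0025 + 0.0144 + 0.2116 = 0.3150
Σp_2ᵢ² = 0.18² + 0.13² + 0.02² + 0.21² + 0.46² = 0.0324 + 0.0169 + 0.0004 + 0.0441 + 0.2116 = 0.3054
O = 0.2999 / √(0.3150 × 0.3054) = 0.2999 / 0.31016 = 0.9669

0.97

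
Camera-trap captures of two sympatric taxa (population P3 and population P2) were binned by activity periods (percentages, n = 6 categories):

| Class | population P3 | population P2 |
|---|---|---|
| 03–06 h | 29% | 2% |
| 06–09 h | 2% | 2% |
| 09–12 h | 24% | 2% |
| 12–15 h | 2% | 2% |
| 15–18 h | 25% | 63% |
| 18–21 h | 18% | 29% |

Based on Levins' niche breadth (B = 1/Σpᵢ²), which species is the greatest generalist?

Convert percentages to proportions (divide by 100).
Σp_P3ᵢ² = 0.29² + 0.02² + 0.24² + 0.02² + 0.25² + 0.18² = 0.0841 + 0.0004 + 0.0576 + 0.0004 + 0.0625 + 0.0324 = 0.2374
B_P3 = 1 / 0.2374 = 4.2123
Σp_P2ᵢ² = 0.02² + 0.02² + 0.02² + 0.02² + 0.63² + 0.29² = 0.0004 + 0.0004 + 0.0004 + 0.0004 + 0.3969 + 0.0841 = 0.4826
B_P2 = 1 / 0.4826 = 2.0721
Highest B → broadest niche (most generalist): population P3 (B = 4.21).

population P3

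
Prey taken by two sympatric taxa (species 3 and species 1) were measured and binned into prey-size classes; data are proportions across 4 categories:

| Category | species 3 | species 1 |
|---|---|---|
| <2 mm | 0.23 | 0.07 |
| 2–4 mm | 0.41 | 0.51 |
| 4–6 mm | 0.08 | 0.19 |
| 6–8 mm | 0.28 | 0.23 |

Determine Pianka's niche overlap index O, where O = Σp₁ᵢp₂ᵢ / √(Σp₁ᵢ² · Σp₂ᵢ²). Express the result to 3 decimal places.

Σ p₁ᵢp₂ᵢ = 0.0161 + 0.2091 + 0.0152 + 0.0644 = 0.3048
Σp_1ᵢ² = 0.23² + 0.41² + 0.08² + 0.28² = 0.0529 + 0.1681 + 0.0064 + 0.0784 = 0.3058
Σp_2ᵢ² = 0.07² + 0.51² + 0.19² + 0.23² = 0.0049 + 0.2601 + 0.0361 + 0.0529 = 0.3540
O = 0.3048 / √(0.3058 × 0.3540) = 0.3048 / 0.329019 = 0.92639

0.926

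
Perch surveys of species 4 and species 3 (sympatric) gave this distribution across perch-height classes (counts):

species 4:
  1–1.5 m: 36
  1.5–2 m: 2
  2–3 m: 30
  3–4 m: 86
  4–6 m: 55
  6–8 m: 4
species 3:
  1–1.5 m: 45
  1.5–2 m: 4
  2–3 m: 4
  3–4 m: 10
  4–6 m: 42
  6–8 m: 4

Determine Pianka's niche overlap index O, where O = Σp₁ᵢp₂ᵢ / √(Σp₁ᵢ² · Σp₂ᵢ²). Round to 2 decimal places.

0.70

Proportions for species 4 (n=213): 36/213=0.1690, 2/213=0.0094, 30/213=0.1408, 86/213=0.4038, 55/213=0.2582, 4/213=0.0188
Proportions for species 3 (n=109): 45/109=0.4128, 4/109=0.0367, 4/109=0.0367, 10/109=0.0917, 42/109=0.3853, 4/109=0.0367
Σ p₁ᵢp₂ᵢ = 0.069763 + 0.000345 + 0.005167 + 0.037028 + 0.099484 + 0.000690 = 0.212477
Σp_1ᵢ² = 0.1690² + 0.0094² + 0.1408² + 0.4038² + 0.2582² + 0.0188² = 0.028561 + 0.000088 + 0.019825 + 0.163054 + 0.066667 + 0.000353 = 0.278548
Σp_2ᵢ² = 0.4128² + 0.0367² + 0.0367² + 0.0917² + 0.3853² + 0.0367² = 0.170404 + 0.001347 + 0.001347 + 0.008409 + 0.148456 + 0.001347 = 0.331310
O = 0.212477 / √(0.278548 × 0.331310) = 0.212477 / 0.3037857 = 0.6994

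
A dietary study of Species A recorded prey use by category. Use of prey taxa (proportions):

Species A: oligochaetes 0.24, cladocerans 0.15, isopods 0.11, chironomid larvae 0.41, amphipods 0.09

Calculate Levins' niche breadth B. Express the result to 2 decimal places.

Σpᵢ² = 0.24² + 0.15² + 0.11² + 0.41² + 0.09² = 0.0576 + 0.0225 + 0.0121 + 0.1681 + 0.0081 = 0.2684
B = 1 / 0.2684 = 3.7258

3.73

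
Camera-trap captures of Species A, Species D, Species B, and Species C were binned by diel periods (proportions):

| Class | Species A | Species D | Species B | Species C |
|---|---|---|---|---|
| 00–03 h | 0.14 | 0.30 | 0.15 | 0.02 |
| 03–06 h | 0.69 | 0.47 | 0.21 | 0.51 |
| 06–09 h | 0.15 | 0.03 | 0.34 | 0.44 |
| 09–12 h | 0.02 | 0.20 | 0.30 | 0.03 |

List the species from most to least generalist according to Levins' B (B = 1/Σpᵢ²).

Σp_Aᵢ² = 0.14² + 0.69² + 0.15² + 0.02² = 0.0196 + 0.4761 + 0.0225 + 0.0004 = 0.5186
B_A = 1 / 0.5186 = 1.9283
Σp_Dᵢ² = 0.30² + 0.47² + 0.03² + 0.20² = 0.0900 + 0.2209 + 0.0009 + 0.0400 = 0.3518
B_D = 1 / 0.3518 = 2.8425
Σp_Bᵢ² = 0.15² + 0.21² + 0.34² + 0.30² = 0.0225 + 0.0441 + 0.1156 + 0.0900 = 0.2722
B_B = 1 / 0.2722 = 3.6738
Σp_Cᵢ² = 0.02² + 0.51² + 0.44² + 0.03² = 0.0004 + 0.2601 + 0.1936 + 0.0009 = 0.4550
B_C = 1 / 0.4550 = 2.1978
Ranking by B (broadest → narrowest): Species B (3.67) > Species D (2.84) > Species C (2.20) > Species A (1.93)

Species B > Species D > Species C > Species A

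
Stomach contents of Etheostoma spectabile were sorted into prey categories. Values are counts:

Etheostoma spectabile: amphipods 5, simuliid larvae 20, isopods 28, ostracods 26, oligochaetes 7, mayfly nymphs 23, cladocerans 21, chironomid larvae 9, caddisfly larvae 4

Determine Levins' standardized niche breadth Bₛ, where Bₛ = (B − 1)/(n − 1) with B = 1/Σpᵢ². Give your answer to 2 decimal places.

0.73

Proportions for Etheostoma spectabile (n=143): 5/143=0.0350, 20/143=0.1399, 28/143=0.1958, 26/143=0.1818, 7/143=0.0490, 23/143=0.1608, 21/143=0.1469, 9/143=0.0629, 4/143=0.0280
Σpᵢ² = 0.0350² + 0.1399² + 0.1958² + 0.1818² + 0.0490² + 0.1608² + 0.1469² + 0.0629² + 0.0280² = 0.001225 + 0.019572 + 0.038338 + 0.033051 + 0.002401 + 0.025857 + 0.021580 + 0.003956 + 0.000784 = 0.146764
B = 1 / 0.146764 = 6.8137
Bₛ = (B − 1)/(n − 1) = (6.8137 − 1)/(9 − 1) = 5.8137/8 = 0.7267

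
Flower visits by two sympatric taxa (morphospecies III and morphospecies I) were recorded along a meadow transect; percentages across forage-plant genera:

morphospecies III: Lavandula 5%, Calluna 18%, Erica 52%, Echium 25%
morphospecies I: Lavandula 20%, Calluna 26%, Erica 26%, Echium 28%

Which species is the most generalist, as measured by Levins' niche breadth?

Convert percentages to proportions (divide by 100).
Σp_IIIᵢ² = 0.05² + 0.18² + 0.52² + 0.25² = 0.0025 + 0.0324 + 0.2704 + 0.0625 = 0.3678
B_III = 1 / 0.3678 = 2.7189
Σp_Iᵢ² = 0.20² + 0.26² + 0.26² + 0.28² = 0.0400 + 0.0676 + 0.0676 + 0.0784 = 0.2536
B_I = 1 / 0.2536 = 3.9432
Highest B → broadest niche (most generalist): morphospecies I (B = 3.94).

morphospecies I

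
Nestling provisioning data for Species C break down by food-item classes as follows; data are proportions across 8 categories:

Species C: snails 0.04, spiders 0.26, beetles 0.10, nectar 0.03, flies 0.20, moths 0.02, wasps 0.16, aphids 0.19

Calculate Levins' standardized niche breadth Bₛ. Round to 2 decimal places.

Σpᵢ² = 0.04² + 0.26² + 0.10² + 0.03² + 0.20² + 0.02² + 0.16² + 0.19² = 0.0016 + 0.0676 + 0.0100 + 0.0009 + 0.0400 + 0.0004 + 0.0256 + 0.0361 = 0.1822
B = 1 / 0.1822 = 5.4885
Bₛ = (B − 1)/(n − 1) = (5.4885 − 1)/(8 − 1) = 4.4885/7 = 0.6412

0.64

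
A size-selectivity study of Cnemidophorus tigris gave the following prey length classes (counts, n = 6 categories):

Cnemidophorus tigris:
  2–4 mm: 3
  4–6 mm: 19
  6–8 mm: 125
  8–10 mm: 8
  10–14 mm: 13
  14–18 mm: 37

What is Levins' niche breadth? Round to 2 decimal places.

2.39

Proportions for Cnemidophorus tigris (n=205): 3/205=0.0146, 19/205=0.0927, 125/205=0.6098, 8/205=0.0390, 13/205=0.0634, 37/205=0.1805
Σpᵢ² = 0.0146² + 0.0927² + 0.6098² + 0.0390² + 0.0634² + 0.1805² = 0.000213 + 0.008593 + 0.371856 + 0.001521 + 0.004020 + 0.032580 = 0.418783
B = 1 / 0.418783 = 2.3879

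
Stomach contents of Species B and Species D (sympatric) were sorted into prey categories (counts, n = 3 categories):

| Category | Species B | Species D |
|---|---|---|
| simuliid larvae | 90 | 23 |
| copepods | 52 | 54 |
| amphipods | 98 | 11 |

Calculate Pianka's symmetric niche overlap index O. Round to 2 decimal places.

0.70

Proportions for Species B (n=240): 90/240=0.3750, 52/240=0.2167, 98/240=0.4083
Proportions for Species D (n=88): 23/88=0.2614, 54/88=0.6136, 11/88=0.1250
Σ p₁ᵢp₂ᵢ = 0.098025 + 0.132967 + 0.051038 = 0.282030
Σp_1ᵢ² = 0.3750² + 0.2167² + 0.4083² = 0.140625 + 0.046959 + 0.166709 = 0.354293
Σp_2ᵢ² = 0.2614² + 0.6136² + 0.1250² = 0.068330 + 0.376505 + 0.015625 = 0.460460
O = 0.282030 / √(0.354293 × 0.460460) = 0.282030 / 0.4039032 = 0.6983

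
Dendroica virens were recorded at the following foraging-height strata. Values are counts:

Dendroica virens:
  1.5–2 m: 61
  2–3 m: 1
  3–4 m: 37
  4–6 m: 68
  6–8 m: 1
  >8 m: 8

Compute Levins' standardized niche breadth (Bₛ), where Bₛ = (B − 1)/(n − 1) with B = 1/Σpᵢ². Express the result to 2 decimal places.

0.43

Proportions for Dendroica virens (n=176): 61/176=0.3466, 1/176=0.0057, 37/176=0.2102, 68/176=0.3864, 1/176=0.0057, 8/176=0.0455
Σpᵢ² = 0.3466² + 0.0057² + 0.2102² + 0.3864² + 0.0057² + 0.0455² = 0.120132 + 0.000032 + 0.044184 + 0.149305 + 0.000032 + 0.002070 = 0.315755
B = 1 / 0.315755 = 3.1670
Bₛ = (B − 1)/(n − 1) = (3.1670 − 1)/(6 − 1) = 2.1670/5 = 0.4334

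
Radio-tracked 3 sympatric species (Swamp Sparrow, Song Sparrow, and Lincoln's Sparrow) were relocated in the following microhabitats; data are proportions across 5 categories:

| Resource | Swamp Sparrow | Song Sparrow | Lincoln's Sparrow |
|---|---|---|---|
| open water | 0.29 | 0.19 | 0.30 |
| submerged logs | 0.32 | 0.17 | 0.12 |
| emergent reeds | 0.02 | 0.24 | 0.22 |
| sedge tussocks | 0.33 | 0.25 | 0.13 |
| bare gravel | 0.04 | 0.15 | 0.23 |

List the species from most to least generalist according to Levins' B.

Song Sparrow > Lincoln's Sparrow > Swamp Sparrow

Σp_Swamᵢ² = 0.29² + 0.32² + 0.02² + 0.33² + 0.04² = 0.0841 + 0.1024 + 0.0004 + 0.1089 + 0.0016 = 0.2974
B_Swam = 1 / 0.2974 = 3.3625
Σp_Songᵢ² = 0.19² + 0.17² + 0.24² + 0.25² + 0.15² = 0.0361 + 0.0289 + 0.0576 + 0.0625 + 0.0225 = 0.2076
B_Song = 1 / 0.2076 = 4.8170
Σp_Lincᵢ² = 0.30² + 0.12² + 0.22² + 0.13² + 0.23² = 0.0900 + 0.0144 + 0.0484 + 0.0169 + 0.0529 = 0.2226
B_Linc = 1 / 0.2226 = 4.4924
Ranking by B (broadest → narrowest): Song Sparrow (4.82) > Lincoln's Sparrow (4.49) > Swamp Sparrow (3.36)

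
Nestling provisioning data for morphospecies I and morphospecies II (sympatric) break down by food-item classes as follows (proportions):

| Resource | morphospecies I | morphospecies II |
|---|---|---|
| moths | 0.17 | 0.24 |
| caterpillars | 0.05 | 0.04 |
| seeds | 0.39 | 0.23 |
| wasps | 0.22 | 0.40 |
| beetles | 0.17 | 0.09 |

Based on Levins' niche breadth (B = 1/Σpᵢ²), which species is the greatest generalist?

morphospecies I

Σp_Iᵢ² = 0.17² + 0.05² + 0.39² + 0.22² + 0.17² = 0.0289 + 0.0025 + 0.1521 + 0.0484 + 0.0289 = 0.2608
B_I = 1 / 0.2608 = 3.8344
Σp_IIᵢ² = 0.24² + 0.04² + 0.23² + 0.40² + 0.09² = 0.0576 + 0.0016 + 0.0529 + 0.1600 + 0.0081 = 0.2802
B_II = 1 / 0.2802 = 3.5689
Highest B → broadest niche (most generalist): morphospecies I (B = 3.83).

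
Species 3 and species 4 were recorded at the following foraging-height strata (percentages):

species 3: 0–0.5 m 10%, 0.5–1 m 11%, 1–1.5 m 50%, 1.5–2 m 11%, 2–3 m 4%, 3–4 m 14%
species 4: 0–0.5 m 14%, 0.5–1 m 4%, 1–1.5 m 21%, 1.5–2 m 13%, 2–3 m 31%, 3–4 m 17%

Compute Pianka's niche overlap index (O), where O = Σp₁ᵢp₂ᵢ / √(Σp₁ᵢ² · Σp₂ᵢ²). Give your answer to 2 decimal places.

0.69

Convert percentages to proportions (divide by 100).
Σ p₁ᵢp₂ᵢ = 0.0140 + 0.0044 + 0.1050 + 0.0143 + 0.0124 + 0.0238 = 0.1739
Σp_1ᵢ² = 0.10² + 0.11² + 0.50² + 0.11² + 0.04² + 0.14² = 0.0100 + 0.0121 + 0.2500 + 0.0121 + 0.0016 + 0.0196 = 0.3054
Σp_2ᵢ² = 0.14² + 0.04² + 0.21² + 0.13² + 0.31² + 0.17² = 0.0196 + 0.0016 + 0.0441 + 0.0169 + 0.0961 + 0.0289 = 0.2072
O = 0.1739 / √(0.3054 × 0.2072) = 0.1739 / 0.25155 = 0.6913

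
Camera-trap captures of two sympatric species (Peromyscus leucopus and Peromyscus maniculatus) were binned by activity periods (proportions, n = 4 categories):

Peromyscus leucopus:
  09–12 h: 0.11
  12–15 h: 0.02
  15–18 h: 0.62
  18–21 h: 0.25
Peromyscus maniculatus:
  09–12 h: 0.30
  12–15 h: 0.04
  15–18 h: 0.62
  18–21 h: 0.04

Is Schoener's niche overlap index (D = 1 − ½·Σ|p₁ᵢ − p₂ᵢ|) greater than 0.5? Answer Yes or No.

Σ|p₁ᵢ − p₂ᵢ| = 0.19 + 0.02 + 0.00 + 0.21 = 0.42
D = 1 − ½ × 0.42 = 1 − 0.210 = 0.7900
D = 0.7900 > 0.5 → Yes.

Yes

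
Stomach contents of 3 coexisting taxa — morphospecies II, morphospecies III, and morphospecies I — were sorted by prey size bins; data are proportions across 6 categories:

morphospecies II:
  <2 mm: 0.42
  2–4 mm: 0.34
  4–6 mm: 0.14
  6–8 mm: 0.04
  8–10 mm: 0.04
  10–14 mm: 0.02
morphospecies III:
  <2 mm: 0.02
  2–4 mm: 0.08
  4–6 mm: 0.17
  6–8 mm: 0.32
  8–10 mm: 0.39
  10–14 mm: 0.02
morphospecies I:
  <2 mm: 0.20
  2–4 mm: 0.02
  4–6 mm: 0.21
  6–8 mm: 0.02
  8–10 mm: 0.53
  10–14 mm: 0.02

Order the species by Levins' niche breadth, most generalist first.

Σp_IIᵢ² = 0.42² + 0.34² + 0.14² + 0.04² + 0.04² + 0.02² = 0.1764 + 0.1156 + 0.0196 + 0.0016 + 0.0016 + 0.0004 = 0.3152
B_II = 1 / 0.3152 = 3.1726
Σp_IIIᵢ² = 0.02² + 0.08² + 0.17² + 0.32² + 0.39² + 0.02² = 0.0004 + 0.0064 + 0.0289 + 0.1024 + 0.1521 + 0.0004 = 0.2906
B_III = 1 / 0.2906 = 3.4412
Σp_Iᵢ² = 0.20² + 0.02² + 0.21² + 0.02² + 0.53² + 0.02² = 0.0400 + 0.0004 + 0.0441 + 0.0004 + 0.2809 + 0.0004 = 0.3662
B_I = 1 / 0.3662 = 2.7307
Ranking by B (broadest → narrowest): morphospecies III (3.44) > morphospecies II (3.17) > morphospecies I (2.73)

morphospecies III > morphospecies II > morphospecies I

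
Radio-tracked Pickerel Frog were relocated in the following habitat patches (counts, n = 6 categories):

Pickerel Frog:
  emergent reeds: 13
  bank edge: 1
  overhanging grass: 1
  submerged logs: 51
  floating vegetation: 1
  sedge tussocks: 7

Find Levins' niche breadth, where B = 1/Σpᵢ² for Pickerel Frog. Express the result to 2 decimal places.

Proportions for Pickerel Frog (n=74): 13/74=0.1757, 1/74=0.0135, 1/74=0.0135, 51/74=0.6892, 1/74=0.0135, 7/74=0.0946
Σpᵢ² = 0.1757² + 0.0135² + 0.0135² + 0.6892² + 0.0135² + 0.0946² = 0.030870 + 0.000182 + 0.000182 + 0.474997 + 0.000182 + 0.008949 = 0.515362
B = 1 / 0.515362 = 1.9404

1.94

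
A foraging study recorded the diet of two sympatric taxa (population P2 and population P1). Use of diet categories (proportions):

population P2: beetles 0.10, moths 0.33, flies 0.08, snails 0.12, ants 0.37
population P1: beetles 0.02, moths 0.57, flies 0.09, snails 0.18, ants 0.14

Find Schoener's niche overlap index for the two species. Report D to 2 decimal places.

0.69

Σ|p₁ᵢ − p₂ᵢ| = 0.08 + 0.24 + 0.01 + 0.06 + 0.23 = 0.62
D = 1 − ½ × 0.62 = 1 − 0.310 = 0.6900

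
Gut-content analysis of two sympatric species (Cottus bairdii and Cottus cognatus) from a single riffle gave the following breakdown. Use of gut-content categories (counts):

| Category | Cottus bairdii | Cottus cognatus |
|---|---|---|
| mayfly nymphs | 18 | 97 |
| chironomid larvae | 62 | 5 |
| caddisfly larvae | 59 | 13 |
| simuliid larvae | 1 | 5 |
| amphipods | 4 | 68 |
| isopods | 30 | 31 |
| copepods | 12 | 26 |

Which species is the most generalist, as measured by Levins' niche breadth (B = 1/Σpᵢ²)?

Proportions for Cottus bairdii (n=186): 18/186=0.0968, 62/186=0.3333, 59/186=0.3172, 1/186=0.0054, 4/186=0.0215, 30/186=0.1613, 12/186=0.0645
Proportions for Cottus cognatus (n=245): 97/245=0.3959, 5/245=0.0204, 13/245=0.0531, 5/245=0.0204, 68/245=0.2776, 31/245=0.1265, 26/245=0.1061
Σp_bairᵢ² = 0.0968² + 0.3333² + 0.3172² + 0.0054² + 0.0215² + 0.1613² + 0.0645² = 0.009370 + 0.111089 + 0.100616 + 0.000029 + 0.000462 + 0.026018 + 0.004160 = 0.251744
B_bair = 1 / 0.251744 = 3.9723
Σp_cognᵢ² = 0.3959² + 0.0204² + 0.0531² + 0.0204² + 0.2776² + 0.1265² + 0.1061² = 0.156737 + 0.000416 + 0.002820 + 0.000416 + 0.077062 + 0.016002 + 0.011257 = 0.264710
B_cogn = 1 / 0.264710 = 3.7777
Highest B → broadest niche (most generalist): Cottus bairdii (B = 3.97).

Cottus bairdii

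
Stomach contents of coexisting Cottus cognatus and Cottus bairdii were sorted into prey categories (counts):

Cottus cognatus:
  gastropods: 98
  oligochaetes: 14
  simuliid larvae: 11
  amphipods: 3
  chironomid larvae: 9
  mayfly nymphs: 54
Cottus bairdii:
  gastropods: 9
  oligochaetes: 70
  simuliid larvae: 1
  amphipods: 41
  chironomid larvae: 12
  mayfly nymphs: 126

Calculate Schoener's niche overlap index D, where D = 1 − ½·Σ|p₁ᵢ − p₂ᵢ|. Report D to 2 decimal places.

0.46

Proportions for Cottus cognatus (n=189): 98/189=0.5185, 14/189=0.0741, 11/189=0.0582, 3/189=0.0159, 9/189=0.0476, 54/189=0.2857
Proportions for Cottus bairdii (n=259): 9/259=0.0347, 70/259=0.2703, 1/259=0.0039, 41/259=0.1583, 12/259=0.0463, 126/259=0.4865
Σ|p₁ᵢ − p₂ᵢ| = 0.4838 + 0.1962 + 0.0543 + 0.1424 + 0.0013 + 0.2008 = 1.0788
D = 1 − ½ × 1.0788 = 1 − 0.53940 = 0.46060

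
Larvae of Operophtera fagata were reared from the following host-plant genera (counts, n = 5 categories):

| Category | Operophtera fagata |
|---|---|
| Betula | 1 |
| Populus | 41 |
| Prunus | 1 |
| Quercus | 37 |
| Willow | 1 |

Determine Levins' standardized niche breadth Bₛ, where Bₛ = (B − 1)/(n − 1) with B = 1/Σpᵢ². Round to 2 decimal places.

Proportions for Operophtera fagata (n=81): 1/81=0.0123, 41/81=0.5062, 1/81=0.0123, 37/81=0.4568, 1/81=0.0123
Σpᵢ² = 0.0123² + 0.5062² + 0.0123² + 0.4568² + 0.0123² = 0.000151 + 0.256238 + 0.000151 + 0.208666 + 0.000151 = 0.465357
B = 1 / 0.465357 = 2.1489
Bₛ = (B − 1)/(n − 1) = (2.1489 − 1)/(5 − 1) = 1.1489/4 = 0.2872

0.29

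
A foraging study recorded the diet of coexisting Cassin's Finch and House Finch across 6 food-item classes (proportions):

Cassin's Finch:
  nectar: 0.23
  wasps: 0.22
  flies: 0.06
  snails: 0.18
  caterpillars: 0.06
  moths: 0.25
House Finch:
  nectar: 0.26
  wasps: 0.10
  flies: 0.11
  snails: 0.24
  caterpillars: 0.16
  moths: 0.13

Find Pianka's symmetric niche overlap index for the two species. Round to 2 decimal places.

0.88

Σ p₁ᵢp₂ᵢ = 0.0598 + 0.0220 + 0.0066 + 0.0432 + 0.0096 + 0.0325 = 0.1737
Σp_1ᵢ² = 0.23² + 0.22² + 0.06² + 0.18² + 0.06² + 0.25² = 0.0529 + 0.0484 + 0.0036 + 0.0324 + 0.0036 + 0.0625 = 0.2034
Σp_2ᵢ² = 0.26² + 0.10² + 0.11² + 0.24² + 0.16² + 0.13² = 0.0676 + 0.0100 + 0.0121 + 0.0576 + 0.0256 + 0.0169 = 0.1898
O = 0.1737 / √(0.2034 × 0.1898) = 0.1737 / 0.19648 = 0.8841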